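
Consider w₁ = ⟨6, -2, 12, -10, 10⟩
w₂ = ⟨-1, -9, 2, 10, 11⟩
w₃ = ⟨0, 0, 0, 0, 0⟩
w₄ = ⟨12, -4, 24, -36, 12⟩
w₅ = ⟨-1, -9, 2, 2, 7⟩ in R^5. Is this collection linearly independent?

linearly dependent

One of the vectors is the zero vector, so the set is linearly dependent.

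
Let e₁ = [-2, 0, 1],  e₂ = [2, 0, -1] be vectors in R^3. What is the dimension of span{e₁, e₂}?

1

Row-reduce the 2×3 matrix with these as rows.
There is 1 pivot column, so rank = 1.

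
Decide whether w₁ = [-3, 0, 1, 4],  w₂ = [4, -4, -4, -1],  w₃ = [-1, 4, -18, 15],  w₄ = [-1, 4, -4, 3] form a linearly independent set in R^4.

linearly dependent

Form the 4×4 matrix with these as columns; its determinant is 0.
A zero determinant means the columns are linearly dependent.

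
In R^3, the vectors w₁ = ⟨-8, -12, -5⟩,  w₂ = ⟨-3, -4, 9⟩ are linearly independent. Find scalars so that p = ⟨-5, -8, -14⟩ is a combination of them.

p = w₁ - w₂

Write p = α₁w₁ + α₂w₂ and equate components.
Row-reducing the augmented matrix gives the unique coefficients (α₁, α₂) = (1, -1).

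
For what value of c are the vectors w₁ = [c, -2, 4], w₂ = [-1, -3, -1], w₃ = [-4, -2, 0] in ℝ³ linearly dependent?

The vectors are dependent exactly when the determinant of the matrix with rows w₁, w₂, w₃ vanishes.
Expanding, det = -2*c - 48.
This vanishes exactly when c = -24.

c = -24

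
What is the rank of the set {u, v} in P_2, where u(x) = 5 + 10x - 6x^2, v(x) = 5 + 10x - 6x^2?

Represent each element by its coordinate vector in ℝ³.
Apply Gaussian elimination to the matrix whose rows are u, v.
Exactly 1 pivot survives; hence the rank is 1.

1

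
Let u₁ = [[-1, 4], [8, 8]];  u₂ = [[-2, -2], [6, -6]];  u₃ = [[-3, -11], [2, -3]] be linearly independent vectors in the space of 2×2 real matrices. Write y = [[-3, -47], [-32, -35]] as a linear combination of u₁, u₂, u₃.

y = -4u₁ - u₂ + 3u₃

Take coordinate vectors relative to {E₁₁, E₁₂, E₂₁, E₂₂}.
Write y = α₁u₁ + … + α₃u₃ and equate components.
Back-substitution yields (α₁, α₂, α₃) = (-4, -1, 3).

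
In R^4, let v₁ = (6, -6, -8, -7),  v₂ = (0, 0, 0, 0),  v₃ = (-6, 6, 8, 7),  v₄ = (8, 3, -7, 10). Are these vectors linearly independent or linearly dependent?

linearly dependent

One of the vectors is the zero vector, so the set is linearly dependent.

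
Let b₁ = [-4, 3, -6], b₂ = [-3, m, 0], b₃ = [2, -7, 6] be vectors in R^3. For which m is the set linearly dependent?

m = -6

Dependence holds iff the 3×3 matrix [b₁ b₂ b₃] is singular.
The determinant works out to -12*m - 72.
This vanishes exactly when m = -6.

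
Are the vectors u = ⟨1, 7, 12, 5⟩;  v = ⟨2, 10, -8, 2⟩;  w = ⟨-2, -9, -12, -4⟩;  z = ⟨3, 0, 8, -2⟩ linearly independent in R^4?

Form the 4×4 matrix with these as columns; its determinant is 560.
A nonzero determinant means the columns are linearly independent.

linearly independent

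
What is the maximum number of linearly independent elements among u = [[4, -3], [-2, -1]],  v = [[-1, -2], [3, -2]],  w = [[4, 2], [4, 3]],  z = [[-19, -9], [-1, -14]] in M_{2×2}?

3

Represent each element by its coordinate vector in ℝ⁴.
Row-reduce the 4×4 matrix with these as rows.
The echelon form has 3 nonzero rows, so the rank is 3.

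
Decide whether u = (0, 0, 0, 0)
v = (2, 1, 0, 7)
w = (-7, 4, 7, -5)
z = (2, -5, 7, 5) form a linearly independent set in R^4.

One of the vectors is the zero vector, so the set is linearly dependent.

linearly dependent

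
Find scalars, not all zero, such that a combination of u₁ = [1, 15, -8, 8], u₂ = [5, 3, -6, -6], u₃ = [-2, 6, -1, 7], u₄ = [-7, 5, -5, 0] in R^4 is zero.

u₁ - u₂ - 2u₃ = 0

Write the vectors as columns of a matrix and find a nonzero vector in its null space.
A generator of the null space is (1, -1, -2, 0).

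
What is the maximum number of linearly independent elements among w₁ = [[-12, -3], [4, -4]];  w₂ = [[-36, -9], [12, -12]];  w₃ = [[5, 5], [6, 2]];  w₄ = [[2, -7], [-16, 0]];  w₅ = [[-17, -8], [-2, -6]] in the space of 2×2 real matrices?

2

Represent each element by its coordinate vector in ℝ⁴.
Apply Gaussian elimination to the matrix whose rows are w₁, w₂, w₃, w₄, w₅.
The echelon form has 2 nonzero rows, so the rank is 2.
(With 5 elements in a 4-dimensional space the rank is at most 4.)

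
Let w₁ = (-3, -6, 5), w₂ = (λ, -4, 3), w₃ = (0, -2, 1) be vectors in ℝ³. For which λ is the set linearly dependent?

λ = -3/2

The vectors are dependent exactly when the determinant of the matrix with rows w₁, w₂, w₃ vanishes.
The determinant works out to -4*λ - 6.
This vanishes exactly when λ = -3/2.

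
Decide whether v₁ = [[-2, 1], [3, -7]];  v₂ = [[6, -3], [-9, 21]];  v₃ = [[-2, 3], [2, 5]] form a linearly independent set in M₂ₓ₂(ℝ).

Take coordinates with respect to the standard basis {E₁₁, E₁₂, E₂₁, E₂₂}.
One vector is a scalar multiple of another, so the set is dependent.

linearly dependent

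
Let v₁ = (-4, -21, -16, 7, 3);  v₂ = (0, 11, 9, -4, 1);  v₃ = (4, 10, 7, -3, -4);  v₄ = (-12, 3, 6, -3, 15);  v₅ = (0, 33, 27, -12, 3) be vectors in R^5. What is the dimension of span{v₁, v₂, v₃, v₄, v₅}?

2

Put the 5×5 matrix [v₁|v₂|v₃|v₄|v₅] into echelon form.
Reduction leaves 2 leading entries, giving rank 2.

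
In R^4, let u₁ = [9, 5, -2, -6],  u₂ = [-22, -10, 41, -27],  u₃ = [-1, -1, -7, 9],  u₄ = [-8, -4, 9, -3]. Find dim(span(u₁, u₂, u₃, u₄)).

2

Row-reduce the 4×4 matrix with these as rows.
The echelon form has 2 nonzero rows, so the rank is 2.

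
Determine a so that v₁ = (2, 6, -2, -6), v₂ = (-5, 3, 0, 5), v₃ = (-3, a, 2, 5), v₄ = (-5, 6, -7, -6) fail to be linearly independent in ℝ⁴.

a = 47/5

Place the vectors as rows of a 4×4 matrix; dependence ⇔ determinant zero.
Expanding, det = 30*a - 282.
Setting this to zero gives a = 47/5.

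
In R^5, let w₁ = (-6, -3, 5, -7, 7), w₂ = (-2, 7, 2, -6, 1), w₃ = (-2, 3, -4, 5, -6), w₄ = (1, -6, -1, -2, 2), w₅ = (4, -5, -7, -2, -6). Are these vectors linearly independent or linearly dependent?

Form the 5×5 matrix with these as columns; its determinant is 5030.
A nonzero determinant means the columns are linearly independent.

linearly independent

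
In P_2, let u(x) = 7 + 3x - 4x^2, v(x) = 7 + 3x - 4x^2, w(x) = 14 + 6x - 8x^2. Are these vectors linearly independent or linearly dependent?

linearly dependent

Write each element as a coordinate vector in ℝ³ using {1, x, x^2}.
The matrix [u|v|w] has determinant 0.
A zero determinant means the columns are linearly dependent.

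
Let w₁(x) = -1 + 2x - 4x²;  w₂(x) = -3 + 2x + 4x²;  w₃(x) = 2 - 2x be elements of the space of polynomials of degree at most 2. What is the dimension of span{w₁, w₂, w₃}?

Use coordinates relative to {1, x, x²}.
Row-reduce the 3×3 matrix with these as rows.
The echelon form has 2 nonzero rows, so the rank is 2.

2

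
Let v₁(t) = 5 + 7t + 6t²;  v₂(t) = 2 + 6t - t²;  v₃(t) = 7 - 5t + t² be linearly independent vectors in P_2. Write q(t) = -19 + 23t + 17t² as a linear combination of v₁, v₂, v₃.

Work in coordinates with respect to the standard basis {1, t, t²}.
Since v₁, v₂, v₃ are independent, the coefficients expressing q are uniquely determined by a linear system.
The system has the unique solution (a₁, a₂, a₃) = (3, -3, -4).

q = 3v₁ - 3v₂ - 4v₃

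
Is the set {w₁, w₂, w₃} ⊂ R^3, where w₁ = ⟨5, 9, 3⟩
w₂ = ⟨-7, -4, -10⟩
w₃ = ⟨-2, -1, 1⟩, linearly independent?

linearly independent

The matrix [w₁|w₂|w₃] has determinant 170.
A nonzero determinant means the columns are linearly independent.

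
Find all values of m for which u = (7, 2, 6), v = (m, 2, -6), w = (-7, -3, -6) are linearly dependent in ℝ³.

m = -7

Place the vectors as rows of a 3×3 matrix; dependence ⇔ determinant zero.
Expanding, det = -6*m - 42.
Setting this to zero gives m = -7.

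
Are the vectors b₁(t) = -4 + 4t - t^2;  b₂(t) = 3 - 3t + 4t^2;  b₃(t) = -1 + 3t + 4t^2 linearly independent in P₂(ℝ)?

linearly independent

Write each element as a coordinate vector in ℝ³ using {1, t, t^2}.
Form the 3×3 matrix with these as columns; its determinant is 26.
A nonzero determinant means the columns are linearly independent.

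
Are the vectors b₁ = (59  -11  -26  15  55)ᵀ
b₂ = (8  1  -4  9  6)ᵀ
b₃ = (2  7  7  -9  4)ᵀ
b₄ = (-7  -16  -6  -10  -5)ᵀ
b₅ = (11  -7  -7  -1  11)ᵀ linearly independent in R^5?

linearly dependent

The matrix [b₁|b₂|b₃|b₄|b₅] has determinant 0.
A zero determinant means the columns are linearly dependent.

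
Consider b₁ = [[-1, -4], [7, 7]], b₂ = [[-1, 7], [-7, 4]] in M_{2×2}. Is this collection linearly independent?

linearly independent

Take coordinates with respect to the standard basis {E₁₁, E₁₂, E₂₁, E₂₂}.
Row-reduce the matrix whose columns are b₁, b₂.
The reduction yields 2 nonzero rows, so the rank is 2.
Since rank = 2 (the number of vectors), the set is linearly independent.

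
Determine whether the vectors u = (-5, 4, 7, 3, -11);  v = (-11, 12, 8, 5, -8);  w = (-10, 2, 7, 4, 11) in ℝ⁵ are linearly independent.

linearly independent

Row-reduce the matrix whose columns are u, v, w.
The reduction yields 3 nonzero rows, so the rank is 3.
Since rank = 3 (the number of vectors), the set is linearly independent.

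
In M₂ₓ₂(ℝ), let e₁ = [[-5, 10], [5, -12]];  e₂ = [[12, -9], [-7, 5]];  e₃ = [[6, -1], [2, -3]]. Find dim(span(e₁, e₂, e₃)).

dim = 3

Use coordinates relative to {E₁₁, E₁₂, E₂₁, E₂₂}.
Put the 4×3 matrix [e₁|e₂|e₃] into echelon form.
There are 3 pivot columns, so rank = 3.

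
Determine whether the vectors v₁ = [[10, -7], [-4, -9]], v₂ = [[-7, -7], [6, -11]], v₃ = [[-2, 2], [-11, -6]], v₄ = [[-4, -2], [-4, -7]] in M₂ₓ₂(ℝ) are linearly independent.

linearly independent

Write each element as a coordinate vector in ℝ⁴ using {E₁₁, E₁₂, E₂₁, E₂₂}.
Form the 4×4 matrix with these as columns; its determinant is 2095.
A nonzero determinant means the columns are linearly independent.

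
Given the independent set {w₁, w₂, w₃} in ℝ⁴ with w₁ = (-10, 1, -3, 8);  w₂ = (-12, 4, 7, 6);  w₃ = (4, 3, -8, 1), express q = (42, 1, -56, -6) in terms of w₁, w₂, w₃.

q = w₁ - 3w₂ + 4w₃

Since w₁, w₂, w₃ are independent, the coefficients expressing q are uniquely determined by a linear system.
Back-substitution yields (c₁, c₂, c₃) = (1, -3, 4).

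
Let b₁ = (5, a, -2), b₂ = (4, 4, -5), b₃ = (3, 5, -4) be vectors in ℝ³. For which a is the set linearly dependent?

a = -29

Dependence holds iff the 3×3 matrix [b₁ b₂ b₃] is singular.
The determinant works out to a + 29.
This vanishes exactly when a = -29.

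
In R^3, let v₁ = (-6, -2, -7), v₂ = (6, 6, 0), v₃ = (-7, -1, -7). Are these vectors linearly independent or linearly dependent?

linearly independent

Row-reduce the matrix whose columns are v₁, v₂, v₃.
The reduction yields 3 nonzero rows, so the rank is 3.
Since rank = 3 (the number of vectors), the set is linearly independent.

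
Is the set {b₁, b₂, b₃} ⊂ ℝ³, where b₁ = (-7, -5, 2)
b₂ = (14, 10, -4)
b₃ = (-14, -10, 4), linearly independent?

linearly dependent

Row-reduce the matrix whose columns are b₁, b₂, b₃.
The reduction yields 1 nonzero row, so the rank is 1.
Since rank 1 < 3, the set is linearly dependent.
Indeed 2b₁ + b₂ = 0.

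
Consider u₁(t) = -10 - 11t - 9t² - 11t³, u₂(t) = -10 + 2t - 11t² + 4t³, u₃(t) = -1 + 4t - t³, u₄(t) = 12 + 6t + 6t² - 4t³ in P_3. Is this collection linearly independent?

linearly independent

Take coordinates with respect to the standard basis {1, t, …, t³}.
Place the vectors as rows of a 4×4 matrix and reduce to echelon form.
The reduction yields 4 nonzero rows, so the rank is 4.
Since rank = 4 (the number of vectors), the set is linearly independent.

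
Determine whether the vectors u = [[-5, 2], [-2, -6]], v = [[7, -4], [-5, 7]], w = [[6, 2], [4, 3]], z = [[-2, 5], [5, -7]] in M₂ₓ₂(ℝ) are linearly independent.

Write each element as a coordinate vector in ℝ⁴ using {E₁₁, E₁₂, E₂₁, E₂₂}.
Place the vectors as rows of a 4×4 matrix and reduce to echelon form.
The reduction yields 4 nonzero rows, so the rank is 4.
Since rank = 4 (the number of vectors), the set is linearly independent.

linearly independent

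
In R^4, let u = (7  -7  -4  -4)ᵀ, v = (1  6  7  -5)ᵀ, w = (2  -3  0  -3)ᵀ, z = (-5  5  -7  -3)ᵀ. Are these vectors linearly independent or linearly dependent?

Form the 4×4 matrix with these as columns; its determinant is -1841.
A nonzero determinant means the columns are linearly independent.

linearly independent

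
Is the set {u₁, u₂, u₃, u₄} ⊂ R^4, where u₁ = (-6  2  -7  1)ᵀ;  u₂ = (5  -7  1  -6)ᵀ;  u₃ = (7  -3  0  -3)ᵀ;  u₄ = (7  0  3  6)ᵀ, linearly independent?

Row-reduce the matrix whose columns are u₁, u₂, u₃, u₄.
The reduction yields 4 nonzero rows, so the rank is 4.
Since rank = 4 (the number of vectors), the set is linearly independent.

linearly independent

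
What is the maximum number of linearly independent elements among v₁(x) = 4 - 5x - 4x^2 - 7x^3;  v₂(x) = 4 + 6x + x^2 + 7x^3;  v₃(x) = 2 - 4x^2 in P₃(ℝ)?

Represent each element by its coordinate vector in ℝ⁴.
Put the 4×3 matrix [v₁|v₂|v₃] into echelon form.
Reduction leaves 3 leading entries, giving rank 3.

3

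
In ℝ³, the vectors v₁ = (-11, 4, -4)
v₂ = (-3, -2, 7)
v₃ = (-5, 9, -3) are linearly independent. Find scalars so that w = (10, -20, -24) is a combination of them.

Write w = a₁v₁ + … + a₃v₃ and equate components.
Back-substitution yields (a₁, a₂, a₃) = (2, -4, -4).

w = 2v₁ - 4v₂ - 4v₃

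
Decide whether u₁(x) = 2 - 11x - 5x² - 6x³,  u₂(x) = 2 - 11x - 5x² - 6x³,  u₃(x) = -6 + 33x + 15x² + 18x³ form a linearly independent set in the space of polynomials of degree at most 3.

Write each element as a coordinate vector in ℝ⁴ using {1, x, …, x³}.
Place the vectors as rows of a 3×4 matrix and reduce to echelon form.
The reduction yields 1 nonzero row, so the rank is 1.
Since rank 1 < 3, the set is linearly dependent.

linearly dependent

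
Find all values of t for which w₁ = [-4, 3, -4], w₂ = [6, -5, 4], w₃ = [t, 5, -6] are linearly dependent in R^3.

t = -13/2

The set is linearly dependent precisely when det[w₁; w₂; w₃] = 0.
The determinant works out to -8*t - 52.
This vanishes exactly when t = -13/2.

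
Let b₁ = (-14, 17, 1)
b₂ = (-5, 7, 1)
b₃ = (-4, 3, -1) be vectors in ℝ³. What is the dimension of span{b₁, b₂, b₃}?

Apply Gaussian elimination to the matrix whose rows are b₁, b₂, b₃.
Exactly 2 pivots survive; hence the rank is 2.

dim = 2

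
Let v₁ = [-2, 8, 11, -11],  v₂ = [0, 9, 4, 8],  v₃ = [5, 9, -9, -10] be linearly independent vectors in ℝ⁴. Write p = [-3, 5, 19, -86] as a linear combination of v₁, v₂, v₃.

p = 4v₁ - 4v₂ + v₃

Set up the augmented matrix [v₁ | v₂ | v₃ | p] and row-reduce.
Row-reducing the augmented matrix gives the unique coefficients (c₁, c₂, c₃) = (4, -4, 1).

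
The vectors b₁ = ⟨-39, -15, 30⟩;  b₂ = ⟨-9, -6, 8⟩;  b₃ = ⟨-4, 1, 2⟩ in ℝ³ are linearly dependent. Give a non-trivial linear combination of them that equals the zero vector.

Row-reduce the matrix with b₁, b₂, b₃ as columns; the null space gives the coefficients.
A generator of the null space is (1, -3, -3).

b₁ - 3b₂ - 3b₃ = 0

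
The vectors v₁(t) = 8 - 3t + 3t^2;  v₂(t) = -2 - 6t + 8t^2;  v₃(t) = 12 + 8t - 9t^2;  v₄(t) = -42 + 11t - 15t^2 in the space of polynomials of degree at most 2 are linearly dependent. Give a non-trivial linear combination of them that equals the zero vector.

3v₁ + 3v₂ + 2v₃ + v₄ = 0

Take coordinates with respect to {1, t, t^2}.
Solve the homogeneous system with v₁, v₂, v₃, v₄ as columns by row-reducing the coefficient matrix.
One solution (up to scaling) is (3, 3, 2, 1).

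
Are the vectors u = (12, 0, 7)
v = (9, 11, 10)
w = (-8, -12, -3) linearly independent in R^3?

Form the 3×3 matrix with these as columns; its determinant is 904.
A nonzero determinant means the columns are linearly independent.

linearly independent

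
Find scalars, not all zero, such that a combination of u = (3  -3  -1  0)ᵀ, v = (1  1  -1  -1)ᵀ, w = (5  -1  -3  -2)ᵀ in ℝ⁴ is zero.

u + 2v - w = 0

Write the vectors as columns of a matrix and find a nonzero vector in its null space.
A generator of the null space is (1, 2, -1).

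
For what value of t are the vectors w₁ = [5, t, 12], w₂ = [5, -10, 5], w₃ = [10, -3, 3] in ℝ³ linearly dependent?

Place the vectors as rows of a 3×3 matrix; dependence ⇔ determinant zero.
Cofactor expansion gives det = 35*t + 945.
Solving 35*t + 945 = 0 yields t = -27.

t = -27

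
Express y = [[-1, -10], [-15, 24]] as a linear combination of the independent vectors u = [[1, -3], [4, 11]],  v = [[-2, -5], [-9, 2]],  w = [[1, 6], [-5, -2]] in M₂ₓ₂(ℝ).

y = 2u + 2v + w

Work in coordinates with respect to the standard basis {E₁₁, E₁₂, E₂₁, E₂₂}.
Write y = α₁u + … + α₃w and equate components.
The system has the unique solution (α₁, α₂, α₃) = (2, 2, 1).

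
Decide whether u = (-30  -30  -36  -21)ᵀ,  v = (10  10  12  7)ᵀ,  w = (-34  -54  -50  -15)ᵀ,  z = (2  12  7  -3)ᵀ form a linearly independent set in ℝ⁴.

Place the vectors as rows of a 4×4 matrix and reduce to echelon form.
The reduction yields 2 nonzero rows, so the rank is 2.
Since rank 2 < 4, the set is linearly dependent.
Indeed u + 3v = 0.

linearly dependent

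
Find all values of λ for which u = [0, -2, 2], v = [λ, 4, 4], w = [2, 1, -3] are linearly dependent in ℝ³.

Place the vectors as rows of a 3×3 matrix; dependence ⇔ determinant zero.
Expanding, det = -4*λ - 32.
This vanishes exactly when λ = -8.

λ = -8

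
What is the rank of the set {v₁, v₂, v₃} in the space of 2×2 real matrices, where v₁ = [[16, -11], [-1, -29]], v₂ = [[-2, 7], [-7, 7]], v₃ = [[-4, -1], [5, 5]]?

rank 2

Pass to coordinate vectors with respect to the basis {E₁₁, E₁₂, E₂₁, E₂₂}.
Row-reduce the 3×4 matrix with these as rows.
Exactly 2 pivots survive; hence the rank is 2.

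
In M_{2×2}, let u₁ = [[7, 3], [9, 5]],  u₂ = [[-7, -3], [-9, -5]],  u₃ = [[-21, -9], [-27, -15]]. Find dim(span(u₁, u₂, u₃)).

dim = 1

Use coordinates relative to {E₁₁, E₁₂, E₂₁, E₂₂}.
Form the matrix with u₁, u₂, u₃ as columns and reduce.
Exactly 1 pivot survives; hence the rank is 1.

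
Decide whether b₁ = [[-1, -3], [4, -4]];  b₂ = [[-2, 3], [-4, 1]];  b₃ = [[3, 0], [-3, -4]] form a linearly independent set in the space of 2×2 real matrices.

Write each element as a coordinate vector in ℝ⁴ using {E₁₁, E₁₂, E₂₁, E₂₂}.
Row-reduce the matrix whose columns are b₁, b₂, b₃.
The reduction yields 3 nonzero rows, so the rank is 3.
Since rank = 3 (the number of vectors), the set is linearly independent.

linearly independent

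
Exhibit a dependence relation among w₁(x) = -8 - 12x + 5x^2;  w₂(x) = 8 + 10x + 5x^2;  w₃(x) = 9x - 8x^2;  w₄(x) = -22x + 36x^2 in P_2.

2w₁ + 2w₂ - 2w₃ - w₄ = 0

Pass to coordinate vectors relative to the basis {1, x, x^2}.
Write the vectors as columns of a matrix and find a nonzero vector in its null space.
The free variable yields coefficients (2, 2, -2, -1) (any nonzero multiple also works).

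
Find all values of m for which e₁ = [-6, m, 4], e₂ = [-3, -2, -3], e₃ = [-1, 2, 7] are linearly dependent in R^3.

The set is linearly dependent precisely when det[e₁; e₂; e₃] = 0.
The determinant works out to 24*m + 16.
This vanishes exactly when m = -2/3.

m = -2/3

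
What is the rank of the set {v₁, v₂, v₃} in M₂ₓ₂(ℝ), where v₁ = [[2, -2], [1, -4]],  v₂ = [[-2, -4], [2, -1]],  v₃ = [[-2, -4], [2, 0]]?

rank 3

Represent each element by its coordinate vector in ℝ⁴.
Put the 4×3 matrix [v₁|v₂|v₃] into echelon form.
There are 3 pivot columns, so rank = 3.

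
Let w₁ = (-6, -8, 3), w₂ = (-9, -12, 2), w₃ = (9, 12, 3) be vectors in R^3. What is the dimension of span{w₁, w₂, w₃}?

dim = 2

Row-reduce the 3×3 matrix with these as rows.
Exactly 2 pivots survive; hence the rank is 2.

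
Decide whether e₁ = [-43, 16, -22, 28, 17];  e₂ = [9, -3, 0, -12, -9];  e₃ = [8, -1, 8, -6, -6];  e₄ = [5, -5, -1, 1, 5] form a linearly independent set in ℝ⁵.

Row-reduce the matrix whose columns are e₁, e₂, e₃, e₄.
The reduction yields 3 nonzero rows, so the rank is 3.
Since rank 3 < 4, the set is linearly dependent.
Indeed e₁ + e₂ + 3e₃ + 2e₄ = 0.

linearly dependent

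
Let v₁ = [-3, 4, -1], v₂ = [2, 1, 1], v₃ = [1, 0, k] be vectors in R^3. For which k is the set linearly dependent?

The vectors are dependent exactly when the determinant of the matrix with rows v₁, v₂, v₃ vanishes.
The determinant works out to 5 - 11*k.
This vanishes exactly when k = 5/11.

k = 5/11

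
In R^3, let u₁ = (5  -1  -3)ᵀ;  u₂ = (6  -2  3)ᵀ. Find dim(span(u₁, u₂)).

2

Put the 3×2 matrix [u₁|u₂] into echelon form.
The echelon form has 2 nonzero rows, so the rank is 2.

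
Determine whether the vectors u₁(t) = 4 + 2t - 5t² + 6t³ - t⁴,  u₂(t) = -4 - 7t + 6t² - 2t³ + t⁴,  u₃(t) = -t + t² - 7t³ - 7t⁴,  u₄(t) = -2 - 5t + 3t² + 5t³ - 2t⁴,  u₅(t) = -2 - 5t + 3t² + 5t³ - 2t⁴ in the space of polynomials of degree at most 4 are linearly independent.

Write each element as a coordinate vector in ℝ⁵ using {1, t, …, t⁴}.
Two of the vectors are equal, giving an immediate dependence.

linearly dependent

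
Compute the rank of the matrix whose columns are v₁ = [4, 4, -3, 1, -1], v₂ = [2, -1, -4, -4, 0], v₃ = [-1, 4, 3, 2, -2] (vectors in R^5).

rank 3

Put the 5×3 matrix [v₁|v₂|v₃] into echelon form.
Exactly 3 pivots survive; hence the rank is 3.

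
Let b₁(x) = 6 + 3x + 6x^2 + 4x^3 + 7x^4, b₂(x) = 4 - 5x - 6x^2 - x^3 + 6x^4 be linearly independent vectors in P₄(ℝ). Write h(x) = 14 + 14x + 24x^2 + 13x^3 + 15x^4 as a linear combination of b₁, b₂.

Identify each element with its coordinate vector in ℝ⁵ via {1, x, …, x^4}.
Set up the augmented matrix [b₁ | b₂ | h] and row-reduce.
The system has the unique solution (c₁, c₂) = (3, -1).

h = 3b₁ - b₂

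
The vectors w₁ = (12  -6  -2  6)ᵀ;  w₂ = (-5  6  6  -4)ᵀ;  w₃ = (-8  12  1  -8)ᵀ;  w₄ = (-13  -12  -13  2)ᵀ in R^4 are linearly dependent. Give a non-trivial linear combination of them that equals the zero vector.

3w₁ + 3w₂ + w₃ + w₄ = 0

Solve the homogeneous system with w₁, w₂, w₃, w₄ as columns by row-reducing the coefficient matrix.
A generator of the null space is (3, 3, 1, 1).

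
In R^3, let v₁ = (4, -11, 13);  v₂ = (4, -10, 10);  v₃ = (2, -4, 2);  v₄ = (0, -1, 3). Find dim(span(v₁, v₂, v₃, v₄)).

dim = 2

Row-reduce the 4×3 matrix with these as rows.
There are 2 pivot columns, so rank = 2.
(With 4 elements in a 3-dimensional space the rank is at most 3.)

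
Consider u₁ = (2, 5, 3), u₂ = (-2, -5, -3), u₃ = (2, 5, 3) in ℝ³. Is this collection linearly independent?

linearly dependent

Row-reduce the matrix whose columns are u₁, u₂, u₃.
The reduction yields 1 nonzero row, so the rank is 1.
Since rank 1 < 3, the set is linearly dependent.
Indeed u₁ + u₂ = 0.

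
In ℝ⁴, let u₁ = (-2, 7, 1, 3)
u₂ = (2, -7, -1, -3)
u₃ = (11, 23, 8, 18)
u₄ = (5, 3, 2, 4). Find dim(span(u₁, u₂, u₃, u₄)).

dim = 2

Form the matrix with u₁, u₂, u₃, u₄ as columns and reduce.
There are 2 pivot columns, so rank = 2.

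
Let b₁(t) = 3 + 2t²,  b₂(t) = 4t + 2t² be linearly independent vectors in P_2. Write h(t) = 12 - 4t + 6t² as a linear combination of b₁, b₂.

h = 4b₁ - b₂

Take coordinate vectors relative to {1, t, t²}.
Solve the system with b₁, b₂ as columns and h as the right-hand side.
Back-substitution yields (α₁, α₂) = (4, -1).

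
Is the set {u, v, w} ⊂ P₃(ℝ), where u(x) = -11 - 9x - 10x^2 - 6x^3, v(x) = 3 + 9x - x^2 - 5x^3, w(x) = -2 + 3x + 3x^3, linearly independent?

Take coordinates with respect to the standard basis {1, x, …, x^3}.
Place the vectors as rows of a 3×4 matrix and reduce to echelon form.
The reduction yields 3 nonzero rows, so the rank is 3.
Since rank = 3 (the number of vectors), the set is linearly independent.

linearly independent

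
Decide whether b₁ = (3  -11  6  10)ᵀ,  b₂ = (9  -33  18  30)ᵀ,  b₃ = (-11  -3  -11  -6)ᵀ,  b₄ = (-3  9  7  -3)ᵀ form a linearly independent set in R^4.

One vector is a scalar multiple of another, so the set is dependent.

linearly dependent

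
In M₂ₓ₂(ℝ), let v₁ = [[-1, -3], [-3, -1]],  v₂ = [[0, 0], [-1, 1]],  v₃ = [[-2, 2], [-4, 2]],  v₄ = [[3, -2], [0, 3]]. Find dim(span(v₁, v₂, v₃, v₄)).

4

Pass to coordinate vectors with respect to the basis {E₁₁, E₁₂, E₂₁, E₂₂}.
Form the matrix with v₁, v₂, v₃, v₄ as columns and reduce.
Reduction leaves 4 leading entries, giving rank 4.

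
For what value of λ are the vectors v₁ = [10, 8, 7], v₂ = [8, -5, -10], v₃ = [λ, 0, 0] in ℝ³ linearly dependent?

λ = 0

The vectors are dependent exactly when the determinant of the matrix with rows v₁, v₂, v₃ vanishes.
Cofactor expansion gives det = -45*λ.
This vanishes exactly when λ = 0.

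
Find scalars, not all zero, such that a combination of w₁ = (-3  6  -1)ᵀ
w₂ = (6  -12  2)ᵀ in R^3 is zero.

2w₁ + w₂ = 0

Set up α₁w₁ + α₂w₂ = 0 and solve the homogeneous system.
One solution (up to scaling) is (2, 1).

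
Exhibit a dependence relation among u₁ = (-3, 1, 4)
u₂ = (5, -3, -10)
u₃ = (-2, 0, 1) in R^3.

3u₁ + u₂ - 2u₃ = 0

Write the vectors as columns of a matrix and find a nonzero vector in its null space.
One solution (up to scaling) is (3, 1, -2).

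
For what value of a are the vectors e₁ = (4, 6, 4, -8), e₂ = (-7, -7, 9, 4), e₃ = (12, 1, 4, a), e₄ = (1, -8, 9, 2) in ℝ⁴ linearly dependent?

The vectors are dependent exactly when the determinant of the matrix with rows e₁, e₂, e₃, e₄ vanishes.
Cofactor expansion gives det = -720*a - 4896.
Setting this to zero gives a = -34/5.

a = -34/5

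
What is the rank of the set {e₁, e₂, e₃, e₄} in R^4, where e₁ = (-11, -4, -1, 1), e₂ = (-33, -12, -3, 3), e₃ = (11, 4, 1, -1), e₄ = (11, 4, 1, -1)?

rank 1

Form the matrix with e₁, e₂, e₃, e₄ as columns and reduce.
There is 1 pivot column, so rank = 1.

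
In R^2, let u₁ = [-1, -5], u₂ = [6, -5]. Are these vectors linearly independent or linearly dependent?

linearly independent

Place the vectors as rows of a 2×2 matrix and reduce to echelon form.
The reduction yields 2 nonzero rows, so the rank is 2.
Since rank = 2 (the number of vectors), the set is linearly independent.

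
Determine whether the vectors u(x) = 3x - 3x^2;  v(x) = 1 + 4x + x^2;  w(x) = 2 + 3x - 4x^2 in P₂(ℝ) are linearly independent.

linearly independent

Take coordinates with respect to the standard basis {1, x, x^2}.
The matrix [u|v|w] has determinant 33.
A nonzero determinant means the columns are linearly independent.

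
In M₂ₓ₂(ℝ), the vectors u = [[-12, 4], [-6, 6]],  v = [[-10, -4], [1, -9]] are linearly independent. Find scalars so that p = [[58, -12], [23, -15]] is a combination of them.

p = -4u - v

Work in coordinates with respect to the standard basis {E₁₁, E₁₂, E₂₁, E₂₂}.
Solve the system with u, v as columns and p as the right-hand side.
The system has the unique solution (a₁, a₂) = (-4, -1).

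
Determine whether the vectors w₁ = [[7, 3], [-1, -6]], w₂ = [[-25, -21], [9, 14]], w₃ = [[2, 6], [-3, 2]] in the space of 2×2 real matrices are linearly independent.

linearly dependent

Take coordinates with respect to the standard basis {E₁₁, E₁₂, E₂₁, E₂₂}.
Row-reduce the matrix whose columns are w₁, w₂, w₃.
The reduction yields 2 nonzero rows, so the rank is 2.
Since rank 2 < 3, the set is linearly dependent.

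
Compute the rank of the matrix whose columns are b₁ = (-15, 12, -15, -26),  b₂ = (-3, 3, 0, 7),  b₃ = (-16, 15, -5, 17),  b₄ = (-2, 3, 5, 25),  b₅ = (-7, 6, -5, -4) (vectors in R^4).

2

Form the matrix with b₁, b₂, b₃, b₄, b₅ as columns and reduce.
The echelon form has 2 nonzero rows, so the rank is 2.
(With 5 elements in a 4-dimensional space the rank is at most 4.)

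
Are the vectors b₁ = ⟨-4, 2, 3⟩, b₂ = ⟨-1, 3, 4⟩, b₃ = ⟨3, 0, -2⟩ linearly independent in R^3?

The matrix [b₁|b₂|b₃] has determinant 17.
A nonzero determinant means the columns are linearly independent.

linearly independent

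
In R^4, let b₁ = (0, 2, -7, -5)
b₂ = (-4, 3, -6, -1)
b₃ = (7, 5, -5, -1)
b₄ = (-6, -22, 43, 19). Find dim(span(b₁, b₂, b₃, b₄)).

dim = 3

Row-reduce the 4×4 matrix with these as rows.
Reduction leaves 3 leading entries, giving rank 3.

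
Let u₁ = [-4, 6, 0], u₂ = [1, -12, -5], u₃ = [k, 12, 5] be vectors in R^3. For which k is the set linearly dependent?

k = -1

Dependence holds iff the 3×3 matrix [u₁ u₂ u₃] is singular.
Expanding, det = -30*k - 30.
Solving -30*k - 30 = 0 yields k = -1.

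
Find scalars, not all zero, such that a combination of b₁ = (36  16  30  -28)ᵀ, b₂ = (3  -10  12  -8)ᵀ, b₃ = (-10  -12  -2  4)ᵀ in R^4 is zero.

b₁ - 2b₂ + 3b₃ = 0

Row-reduce the matrix with b₁, b₂, b₃ as columns; the null space gives the coefficients.
A generator of the null space is (1, -2, 3).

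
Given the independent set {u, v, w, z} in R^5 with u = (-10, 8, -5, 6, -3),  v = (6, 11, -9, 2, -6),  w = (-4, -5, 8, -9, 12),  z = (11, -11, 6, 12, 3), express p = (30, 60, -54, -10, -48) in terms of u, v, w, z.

Since u, v, w, z are independent, the coefficients expressing p are uniquely determined by a linear system.
Row-reducing the augmented matrix gives the unique coefficients (a₁, …, a₄) = (-2, 4, -2, -2).

p = -2u + 4v - 2w - 2z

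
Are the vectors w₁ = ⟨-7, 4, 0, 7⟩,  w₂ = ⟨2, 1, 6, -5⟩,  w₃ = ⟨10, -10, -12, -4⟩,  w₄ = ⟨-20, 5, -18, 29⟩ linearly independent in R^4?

linearly dependent

The matrix [w₁|w₂|w₃|w₄] has determinant 0.
A zero determinant means the columns are linearly dependent.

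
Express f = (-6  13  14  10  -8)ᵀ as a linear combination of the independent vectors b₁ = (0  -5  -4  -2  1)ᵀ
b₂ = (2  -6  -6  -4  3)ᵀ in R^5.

Solve the system with b₁, b₂ as columns and f as the right-hand side.
The system has the unique solution (α₁, α₂) = (1, -3).

f = b₁ - 3b₂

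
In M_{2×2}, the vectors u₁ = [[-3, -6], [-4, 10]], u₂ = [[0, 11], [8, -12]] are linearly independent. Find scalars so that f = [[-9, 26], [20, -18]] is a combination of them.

f = 3u₁ + 4u₂

Take coordinate vectors relative to {E₁₁, E₁₂, E₂₁, E₂₂}.
Set up the augmented matrix [u₁ | u₂ | f] and row-reduce.
The system has the unique solution (c₁, c₂) = (3, 4).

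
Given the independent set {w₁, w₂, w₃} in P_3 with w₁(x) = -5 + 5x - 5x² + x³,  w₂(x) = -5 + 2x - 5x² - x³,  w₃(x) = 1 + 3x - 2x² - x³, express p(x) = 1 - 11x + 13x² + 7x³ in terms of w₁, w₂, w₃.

Take coordinate vectors relative to {1, x, …, x³}.
Solve the system with w₁, w₂, w₃ as columns and p as the right-hand side.
The system has the unique solution (c₁, c₂, c₃) = (1, -2, -4).

p = w₁ - 2w₂ - 4w₃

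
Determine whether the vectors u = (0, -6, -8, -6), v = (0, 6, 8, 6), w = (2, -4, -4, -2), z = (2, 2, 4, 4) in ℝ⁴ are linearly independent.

Place the vectors as rows of a 4×4 matrix and reduce to echelon form.
The reduction yields 2 nonzero rows, so the rank is 2.
Since rank 2 < 4, the set is linearly dependent.
Indeed u + v = 0.

linearly dependent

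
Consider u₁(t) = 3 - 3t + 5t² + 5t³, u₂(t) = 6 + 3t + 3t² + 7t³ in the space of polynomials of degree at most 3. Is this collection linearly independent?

Take coordinates with respect to the standard basis {1, t, …, t³}.
Place the vectors as rows of a 2×4 matrix and reduce to echelon form.
The reduction yields 2 nonzero rows, so the rank is 2.
Since rank = 2 (the number of vectors), the set is linearly independent.

linearly independent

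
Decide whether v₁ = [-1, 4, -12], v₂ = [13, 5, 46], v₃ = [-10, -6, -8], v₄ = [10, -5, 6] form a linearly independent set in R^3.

There are 4 vectors in a 3-dimensional space, so they cannot be linearly independent.

linearly dependent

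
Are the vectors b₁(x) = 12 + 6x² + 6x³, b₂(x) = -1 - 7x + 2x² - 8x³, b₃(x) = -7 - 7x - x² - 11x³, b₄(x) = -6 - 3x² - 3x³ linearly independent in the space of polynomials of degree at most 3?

linearly dependent

Write each element as a coordinate vector in ℝ⁴ using {1, x, …, x³}.
Form the 4×4 matrix with these as columns; its determinant is 0.
A zero determinant means the columns are linearly dependent.
Indeed b₁ - 2b₂ + 2b₃ = 0.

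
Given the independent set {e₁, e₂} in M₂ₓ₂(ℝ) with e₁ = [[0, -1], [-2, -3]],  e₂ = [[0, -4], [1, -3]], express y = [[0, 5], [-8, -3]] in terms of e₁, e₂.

Take coordinate vectors relative to {E₁₁, E₁₂, E₂₁, E₂₂}.
Solve the system with e₁, e₂ as columns and y as the right-hand side.
The system has the unique solution (c₁, c₂) = (3, -2).

y = 3e₁ - 2e₂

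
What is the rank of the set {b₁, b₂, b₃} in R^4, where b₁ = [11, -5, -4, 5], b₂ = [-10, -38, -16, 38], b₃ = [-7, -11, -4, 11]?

2

Apply Gaussian elimination to the matrix whose rows are b₁, b₂, b₃.
The echelon form has 2 nonzero rows, so the rank is 2.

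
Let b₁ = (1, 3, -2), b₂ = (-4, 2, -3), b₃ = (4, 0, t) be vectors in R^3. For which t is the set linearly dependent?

Place the vectors as rows of a 3×3 matrix; dependence ⇔ determinant zero.
The determinant works out to 14*t - 20.
This vanishes exactly when t = 10/7.

t = 10/7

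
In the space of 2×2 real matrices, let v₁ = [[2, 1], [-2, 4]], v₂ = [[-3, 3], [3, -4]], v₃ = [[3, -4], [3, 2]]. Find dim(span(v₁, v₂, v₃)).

3

Pass to coordinate vectors with respect to the basis {E₁₁, E₁₂, E₂₁, E₂₂}.
Apply Gaussian elimination to the matrix whose rows are v₁, v₂, v₃.
There are 3 pivot columns, so rank = 3.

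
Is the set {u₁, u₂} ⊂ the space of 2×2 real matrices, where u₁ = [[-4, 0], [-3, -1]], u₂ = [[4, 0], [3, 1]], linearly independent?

Take coordinates with respect to the standard basis {E₁₁, E₁₂, E₂₁, E₂₂}.
Place the vectors as rows of a 2×4 matrix and reduce to echelon form.
The reduction yields 1 nonzero row, so the rank is 1.
Since rank 1 < 2, the set is linearly dependent.

linearly dependent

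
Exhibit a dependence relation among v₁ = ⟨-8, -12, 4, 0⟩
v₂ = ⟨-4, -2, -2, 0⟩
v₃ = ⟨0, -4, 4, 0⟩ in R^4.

v₁ - 2v₂ - 2v₃ = 0

Set up α₁v₁ + … + α₃v₃ = 0 and solve the homogeneous system.
A generator of the null space is (1, -2, -2).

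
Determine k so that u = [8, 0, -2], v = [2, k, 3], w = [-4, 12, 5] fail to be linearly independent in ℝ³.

k = 21/2

Place the vectors as rows of a 3×3 matrix; dependence ⇔ determinant zero.
Expanding, det = 32*k - 336.
Setting this to zero gives k = 21/2.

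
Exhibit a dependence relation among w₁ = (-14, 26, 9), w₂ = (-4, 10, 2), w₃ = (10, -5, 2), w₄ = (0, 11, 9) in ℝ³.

Write the vectors as columns of a matrix and find a nonzero vector in its null space.
One solution (up to scaling) is (1, -1, 1, -1).

w₁ - w₂ + w₃ - w₄ = 0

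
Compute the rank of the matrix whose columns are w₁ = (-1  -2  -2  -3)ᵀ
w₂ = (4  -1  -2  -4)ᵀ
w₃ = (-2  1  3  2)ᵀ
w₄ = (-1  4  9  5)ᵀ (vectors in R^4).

Form the matrix with w₁, w₂, w₃, w₄ as columns and reduce.
Reduction leaves 3 leading entries, giving rank 3.

rank 3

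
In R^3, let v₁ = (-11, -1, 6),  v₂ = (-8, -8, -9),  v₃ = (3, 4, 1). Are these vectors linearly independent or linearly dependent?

The matrix [v₁|v₂|v₃] has determinant -337.
A nonzero determinant means the columns are linearly independent.

linearly independent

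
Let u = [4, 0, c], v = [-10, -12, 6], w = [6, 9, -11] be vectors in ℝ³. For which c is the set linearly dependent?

c = 52/3

The set is linearly dependent precisely when det[u; v; w] = 0.
Expanding, det = 312 - 18*c.
This vanishes exactly when c = 52/3.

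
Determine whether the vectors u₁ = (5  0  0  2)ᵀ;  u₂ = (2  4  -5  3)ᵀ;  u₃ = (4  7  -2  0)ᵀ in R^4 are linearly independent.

Place the vectors as rows of a 3×4 matrix and reduce to echelon form.
The reduction yields 3 nonzero rows, so the rank is 3.
Since rank = 3 (the number of vectors), the set is linearly independent.

linearly independent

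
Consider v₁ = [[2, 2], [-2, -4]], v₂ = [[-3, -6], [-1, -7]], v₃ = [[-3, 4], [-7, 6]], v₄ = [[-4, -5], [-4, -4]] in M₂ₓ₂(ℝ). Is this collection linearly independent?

Take coordinates with respect to the standard basis {E₁₁, E₁₂, E₂₁, E₂₂}.
Place the vectors as rows of a 4×4 matrix and reduce to echelon form.
The reduction yields 4 nonzero rows, so the rank is 4.
Since rank = 4 (the number of vectors), the set is linearly independent.

linearly independent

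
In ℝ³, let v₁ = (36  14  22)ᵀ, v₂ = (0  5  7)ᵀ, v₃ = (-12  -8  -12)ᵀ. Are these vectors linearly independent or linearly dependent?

linearly dependent

Row-reduce the matrix whose columns are v₁, v₂, v₃.
The reduction yields 2 nonzero rows, so the rank is 2.
Since rank 2 < 3, the set is linearly dependent.
Indeed v₁ + 2v₂ + 3v₃ = 0.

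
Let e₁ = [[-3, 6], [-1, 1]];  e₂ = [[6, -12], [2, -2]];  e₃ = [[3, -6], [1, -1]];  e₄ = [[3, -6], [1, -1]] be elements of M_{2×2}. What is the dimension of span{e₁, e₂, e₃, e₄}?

dim = 1

Use coordinates relative to {E₁₁, E₁₂, E₂₁, E₂₂}.
Form the matrix with e₁, e₂, e₃, e₄ as columns and reduce.
Reduction leaves 1 leading entry, giving rank 1.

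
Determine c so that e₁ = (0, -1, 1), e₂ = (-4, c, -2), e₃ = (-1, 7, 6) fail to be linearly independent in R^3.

The vectors are dependent exactly when the determinant of the matrix with rows e₁, e₂, e₃ vanishes.
Cofactor expansion gives det = c - 54.
This vanishes exactly when c = 54.

c = 54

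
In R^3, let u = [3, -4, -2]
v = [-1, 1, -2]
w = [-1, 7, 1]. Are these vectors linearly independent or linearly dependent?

Place the vectors as rows of a 3×3 matrix and reduce to echelon form.
The reduction yields 3 nonzero rows, so the rank is 3.
Since rank = 3 (the number of vectors), the set is linearly independent.

linearly independent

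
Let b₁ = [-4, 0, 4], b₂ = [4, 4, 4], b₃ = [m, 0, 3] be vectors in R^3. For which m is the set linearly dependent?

Dependence holds iff the 3×3 matrix [b₁ b₂ b₃] is singular.
The determinant works out to -16*m - 48.
Setting this to zero gives m = -3.

m = -3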